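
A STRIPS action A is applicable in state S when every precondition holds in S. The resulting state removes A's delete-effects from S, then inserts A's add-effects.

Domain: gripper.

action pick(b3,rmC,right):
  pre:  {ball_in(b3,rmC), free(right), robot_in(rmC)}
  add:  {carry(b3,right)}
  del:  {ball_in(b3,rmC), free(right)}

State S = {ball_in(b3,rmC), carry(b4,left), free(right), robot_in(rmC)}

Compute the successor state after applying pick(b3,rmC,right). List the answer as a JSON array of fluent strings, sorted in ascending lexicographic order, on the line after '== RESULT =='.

Compute (S \ del) ∪ add:
  pre ⊆ S: {ball_in(b3,rmC), free(right), robot_in(rmC)} ⊆ S  — applicable
  S \ del = {carry(b4,left), robot_in(rmC)}
  ∪ add   = {carry(b3,right), carry(b4,left), robot_in(rmC)}

== RESULT ==
["carry(b3,right)", "carry(b4,left)", "robot_in(rmC)"]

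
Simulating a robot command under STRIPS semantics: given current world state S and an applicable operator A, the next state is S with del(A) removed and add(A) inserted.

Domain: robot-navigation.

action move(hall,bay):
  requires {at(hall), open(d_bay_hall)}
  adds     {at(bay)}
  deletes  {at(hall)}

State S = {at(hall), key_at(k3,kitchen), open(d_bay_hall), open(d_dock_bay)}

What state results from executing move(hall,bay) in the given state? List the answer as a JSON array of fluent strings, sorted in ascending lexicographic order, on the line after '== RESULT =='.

Compute (S \ del) ∪ add:
  pre ⊆ S: {at(hall), open(d_bay_hall)} ⊆ S  — applicable
  S \ del = {key_at(k3,kitchen), open(d_bay_hall), open(d_dock_bay)}
  ∪ add   = {at(bay), key_at(k3,kitchen), open(d_bay_hall), open(d_dock_bay)}

== RESULT ==
["at(bay)", "key_at(k3,kitchen)", "open(d_bay_hall)", "open(d_dock_bay)"]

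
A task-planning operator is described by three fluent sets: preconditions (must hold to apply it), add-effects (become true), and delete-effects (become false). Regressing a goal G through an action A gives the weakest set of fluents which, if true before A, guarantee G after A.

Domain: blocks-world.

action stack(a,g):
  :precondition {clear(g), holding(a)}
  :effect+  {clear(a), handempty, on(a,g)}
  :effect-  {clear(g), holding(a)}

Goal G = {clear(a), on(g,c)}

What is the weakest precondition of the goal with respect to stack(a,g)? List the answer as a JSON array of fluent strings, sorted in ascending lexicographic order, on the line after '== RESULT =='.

Compute (G \ add) ∪ pre:
  G ∩ del = {}  (empty — regression defined)
  G \ add = {clear(a), on(g,c)} \ {clear(a), handempty, on(a,g)} = {on(g,c)}
  ∪ pre   = {on(g,c)} ∪ {clear(g), holding(a)}
          = {clear(g), holding(a), on(g,c)}

== RESULT ==
["clear(g)", "holding(a)", "on(g,c)"]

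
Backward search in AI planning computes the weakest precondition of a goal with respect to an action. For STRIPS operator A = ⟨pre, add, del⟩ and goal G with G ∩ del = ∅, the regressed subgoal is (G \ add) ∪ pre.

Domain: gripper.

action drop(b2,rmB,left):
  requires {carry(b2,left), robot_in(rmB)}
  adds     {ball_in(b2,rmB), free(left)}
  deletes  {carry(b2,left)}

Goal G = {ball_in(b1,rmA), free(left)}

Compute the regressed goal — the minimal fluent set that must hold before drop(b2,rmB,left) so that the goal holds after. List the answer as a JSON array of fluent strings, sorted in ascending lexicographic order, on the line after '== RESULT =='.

Compute (G \ add) ∪ pre:
  G ∩ del = {}  (empty — regression defined)
  G \ add = {ball_in(b1,rmA), free(left)} \ {ball_in(b2,rmB), free(left)} = {ball_in(b1,rmA)}
  ∪ pre   = {ball_in(b1,rmA)} ∪ {carry(b2,left), robot_in(rmB)}
          = {ball_in(b1,rmA), carry(b2,left), robot_in(rmB)}

== RESULT ==
["ball_in(b1,rmA)", "carry(b2,left)", "robot_in(rmB)"]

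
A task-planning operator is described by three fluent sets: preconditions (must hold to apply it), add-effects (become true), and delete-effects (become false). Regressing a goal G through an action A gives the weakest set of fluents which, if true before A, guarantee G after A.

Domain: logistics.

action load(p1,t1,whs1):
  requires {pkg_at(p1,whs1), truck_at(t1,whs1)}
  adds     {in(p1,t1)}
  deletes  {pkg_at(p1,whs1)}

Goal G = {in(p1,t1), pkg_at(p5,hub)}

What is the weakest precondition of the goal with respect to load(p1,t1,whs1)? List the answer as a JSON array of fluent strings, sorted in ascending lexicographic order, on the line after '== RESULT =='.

Compute (G \ add) ∪ pre:
  G ∩ del = {}  (empty — regression defined)
  G \ add = {in(p1,t1), pkg_at(p5,hub)} \ {in(p1,t1)} = {pkg_at(p5,hub)}
  ∪ pre   = {pkg_at(p5,hub)} ∪ {pkg_at(p1,whs1), truck_at(t1,whs1)}
          = {pkg_at(p1,whs1), pkg_at(p5,hub), truck_at(t1,whs1)}

== RESULT ==
["pkg_at(p1,whs1)", "pkg_at(p5,hub)", "truck_at(t1,whs1)"]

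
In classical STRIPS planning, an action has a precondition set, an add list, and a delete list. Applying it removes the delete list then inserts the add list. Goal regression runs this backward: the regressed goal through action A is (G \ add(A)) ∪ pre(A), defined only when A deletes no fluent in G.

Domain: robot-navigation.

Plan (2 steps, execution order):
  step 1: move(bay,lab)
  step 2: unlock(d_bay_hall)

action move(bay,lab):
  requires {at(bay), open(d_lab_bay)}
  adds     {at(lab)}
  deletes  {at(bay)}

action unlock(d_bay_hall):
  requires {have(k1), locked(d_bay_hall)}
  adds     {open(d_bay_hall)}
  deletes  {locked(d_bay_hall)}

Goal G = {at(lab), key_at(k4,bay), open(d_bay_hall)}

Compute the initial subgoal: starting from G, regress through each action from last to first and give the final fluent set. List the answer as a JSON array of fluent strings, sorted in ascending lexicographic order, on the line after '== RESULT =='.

Work backward from the goal:
  through step 2 (unlock(d_bay_hall)): drop {open(d_bay_hall)}, keep {at(lab), key_at(k4,bay)}, require {have(k1), locked(d_bay_hall)}
    → {at(lab), have(k1), key_at(k4,bay), locked(d_bay_hall)}
  through step 1 (move(bay,lab)): drop {at(lab)}, keep {have(k1), key_at(k4,bay), locked(d_bay_hall)}, require {at(bay), open(d_lab_bay)}
    → {at(bay), have(k1), key_at(k4,bay), locked(d_bay_hall), open(d_lab_bay)}

== RESULT ==
["at(bay)", "have(k1)", "key_at(k4,bay)", "locked(d_bay_hall)", "open(d_lab_bay)"]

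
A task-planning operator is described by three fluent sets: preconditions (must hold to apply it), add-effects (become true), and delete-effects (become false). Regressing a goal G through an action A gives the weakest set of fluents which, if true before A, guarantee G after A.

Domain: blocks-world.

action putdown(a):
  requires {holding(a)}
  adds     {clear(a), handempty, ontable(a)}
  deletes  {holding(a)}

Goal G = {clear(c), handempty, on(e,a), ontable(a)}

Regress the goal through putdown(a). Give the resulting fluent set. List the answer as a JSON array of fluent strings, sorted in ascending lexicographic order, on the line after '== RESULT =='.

Compute (G \ add) ∪ pre:
  G ∩ del = {}  (empty — regression defined)
  G \ add = {clear(c), handempty, on(e,a), ontable(a)} \ {clear(a), handempty, ontable(a)} = {clear(c), on(e,a)}
  ∪ pre   = {clear(c), on(e,a)} ∪ {holding(a)}
          = {clear(c), holding(a), on(e,a)}

== RESULT ==
["clear(c)", "holding(a)", "on(e,a)"]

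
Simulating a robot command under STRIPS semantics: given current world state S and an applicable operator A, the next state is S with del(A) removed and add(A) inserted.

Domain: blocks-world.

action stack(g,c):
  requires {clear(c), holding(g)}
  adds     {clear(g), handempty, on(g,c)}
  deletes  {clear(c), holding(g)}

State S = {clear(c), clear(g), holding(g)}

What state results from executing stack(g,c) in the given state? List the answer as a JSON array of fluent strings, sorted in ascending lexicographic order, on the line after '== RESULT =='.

Compute (S \ del) ∪ add:
  pre ⊆ S: {clear(c), holding(g)} ⊆ S  — applicable
  S \ del = {clear(g)}
  ∪ add   = {clear(g), handempty, on(g,c)}

== RESULT ==
["clear(g)", "handempty", "on(g,c)"]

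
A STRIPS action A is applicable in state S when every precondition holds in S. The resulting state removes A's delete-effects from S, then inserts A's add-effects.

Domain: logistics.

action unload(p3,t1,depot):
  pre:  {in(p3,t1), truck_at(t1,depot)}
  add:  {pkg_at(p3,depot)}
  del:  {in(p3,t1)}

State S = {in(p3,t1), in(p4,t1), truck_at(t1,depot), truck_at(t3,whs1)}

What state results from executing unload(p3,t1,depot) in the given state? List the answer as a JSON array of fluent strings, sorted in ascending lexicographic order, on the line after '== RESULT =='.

Compute (S \ del) ∪ add:
  pre ⊆ S: {in(p3,t1), truck_at(t1,depot)} ⊆ S  — applicable
  S \ del = {in(p4,t1), truck_at(t1,depot), truck_at(t3,whs1)}
  ∪ add   = {in(p4,t1), pkg_at(p3,depot), truck_at(t1,depot), truck_at(t3,whs1)}

== RESULT ==
["in(p4,t1)", "pkg_at(p3,depot)", "truck_at(t1,depot)", "truck_at(t3,whs1)"]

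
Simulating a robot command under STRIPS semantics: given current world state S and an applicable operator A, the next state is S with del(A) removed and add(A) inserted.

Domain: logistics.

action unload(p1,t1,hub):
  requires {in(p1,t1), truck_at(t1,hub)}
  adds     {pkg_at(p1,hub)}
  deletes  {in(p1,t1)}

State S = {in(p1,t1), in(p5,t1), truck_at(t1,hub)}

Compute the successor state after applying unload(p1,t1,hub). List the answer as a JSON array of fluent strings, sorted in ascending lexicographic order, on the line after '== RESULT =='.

Compute (S \ del) ∪ add:
  pre ⊆ S: {in(p1,t1), truck_at(t1,hub)} ⊆ S  — applicable
  S \ del = {in(p5,t1), truck_at(t1,hub)}
  ∪ add   = {in(p5,t1), pkg_at(p1,hub), truck_at(t1,hub)}

== RESULT ==
["in(p5,t1)", "pkg_at(p1,hub)", "truck_at(t1,hub)"]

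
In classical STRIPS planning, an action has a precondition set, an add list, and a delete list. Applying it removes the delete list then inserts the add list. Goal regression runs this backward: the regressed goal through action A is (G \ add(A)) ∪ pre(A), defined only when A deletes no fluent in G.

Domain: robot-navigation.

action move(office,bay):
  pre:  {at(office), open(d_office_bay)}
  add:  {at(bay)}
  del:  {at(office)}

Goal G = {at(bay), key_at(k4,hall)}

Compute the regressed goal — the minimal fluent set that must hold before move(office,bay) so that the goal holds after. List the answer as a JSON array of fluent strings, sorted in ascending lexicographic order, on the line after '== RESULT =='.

Regress:
  G ∩ del = {}  (empty — regression defined)
  G \ add = {at(bay), key_at(k4,hall)} \ {at(bay)} = {key_at(k4,hall)}
  ∪ pre   = {key_at(k4,hall)} ∪ {at(office), open(d_office_bay)}
          = {at(office), key_at(k4,hall), open(d_office_bay)}

== RESULT ==
["at(office)", "key_at(k4,hall)", "open(d_office_bay)"]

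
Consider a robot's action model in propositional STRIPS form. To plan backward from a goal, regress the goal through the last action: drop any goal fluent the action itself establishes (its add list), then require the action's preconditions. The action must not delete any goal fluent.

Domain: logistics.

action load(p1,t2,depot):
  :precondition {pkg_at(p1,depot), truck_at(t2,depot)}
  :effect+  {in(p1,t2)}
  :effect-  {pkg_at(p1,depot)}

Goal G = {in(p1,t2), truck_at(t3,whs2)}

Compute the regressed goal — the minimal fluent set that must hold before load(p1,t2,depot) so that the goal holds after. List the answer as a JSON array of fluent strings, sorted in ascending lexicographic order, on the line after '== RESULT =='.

Compute (G \ add) ∪ pre:
  G ∩ del = {}  (empty — regression defined)
  G \ add = {in(p1,t2), truck_at(t3,whs2)} \ {in(p1,t2)} = {truck_at(t3,whs2)}
  ∪ pre   = {truck_at(t3,whs2)} ∪ {pkg_at(p1,depot), truck_at(t2,depot)}
          = {pkg_at(p1,depot), truck_at(t2,depot), truck_at(t3,whs2)}

== RESULT ==
["pkg_at(p1,depot)", "truck_at(t2,depot)", "truck_at(t3,whs2)"]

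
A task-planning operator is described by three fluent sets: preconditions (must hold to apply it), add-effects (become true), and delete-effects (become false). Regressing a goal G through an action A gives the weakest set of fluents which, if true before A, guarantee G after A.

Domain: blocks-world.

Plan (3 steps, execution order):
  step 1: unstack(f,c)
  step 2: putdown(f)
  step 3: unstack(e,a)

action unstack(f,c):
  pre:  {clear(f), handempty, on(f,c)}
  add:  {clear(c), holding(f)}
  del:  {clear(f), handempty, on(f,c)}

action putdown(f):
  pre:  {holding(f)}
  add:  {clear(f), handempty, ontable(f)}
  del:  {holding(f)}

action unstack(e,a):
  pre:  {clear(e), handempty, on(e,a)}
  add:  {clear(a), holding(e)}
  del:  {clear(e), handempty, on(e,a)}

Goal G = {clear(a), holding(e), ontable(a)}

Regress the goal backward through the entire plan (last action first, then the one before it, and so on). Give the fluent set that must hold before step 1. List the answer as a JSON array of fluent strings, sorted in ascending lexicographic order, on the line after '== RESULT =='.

Work backward from the goal:
  through step 3 (unstack(e,a)): drop {clear(a), holding(e)}, keep {ontable(a)}, require {clear(e), handempty, on(e,a)}
    → {clear(e), handempty, on(e,a), ontable(a)}
  through step 2 (putdown(f)): drop {handempty}, keep {clear(e), on(e,a), ontable(a)}, require {holding(f)}
    → {clear(e), holding(f), on(e,a), ontable(a)}
  through step 1 (unstack(f,c)): drop {holding(f)}, keep {clear(e), on(e,a), ontable(a)}, require {clear(f), handempty, on(f,c)}
    → {clear(e), clear(f), handempty, on(e,a), on(f,c), ontable(a)}

== RESULT ==
["clear(e)", "clear(f)", "handempty", "on(e,a)", "on(f,c)", "ontable(a)"]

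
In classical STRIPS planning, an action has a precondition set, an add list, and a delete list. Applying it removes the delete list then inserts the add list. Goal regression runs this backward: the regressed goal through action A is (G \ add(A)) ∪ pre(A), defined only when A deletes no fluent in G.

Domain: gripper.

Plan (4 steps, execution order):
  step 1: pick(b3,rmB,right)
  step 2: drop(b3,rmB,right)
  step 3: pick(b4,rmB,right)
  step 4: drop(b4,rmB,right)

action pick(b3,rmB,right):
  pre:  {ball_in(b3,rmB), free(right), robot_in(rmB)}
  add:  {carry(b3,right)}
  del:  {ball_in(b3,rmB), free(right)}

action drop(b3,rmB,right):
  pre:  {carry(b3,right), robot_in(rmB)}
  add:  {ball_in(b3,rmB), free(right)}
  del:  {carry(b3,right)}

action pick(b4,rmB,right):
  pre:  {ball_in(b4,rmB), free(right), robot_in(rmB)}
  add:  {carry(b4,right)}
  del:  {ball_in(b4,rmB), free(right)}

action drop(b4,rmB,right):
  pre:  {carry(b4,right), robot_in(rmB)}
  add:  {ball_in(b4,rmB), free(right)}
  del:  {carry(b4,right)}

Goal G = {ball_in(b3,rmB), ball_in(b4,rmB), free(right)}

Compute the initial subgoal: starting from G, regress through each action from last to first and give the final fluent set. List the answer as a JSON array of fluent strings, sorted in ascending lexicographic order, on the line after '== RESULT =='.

Regress step by step:
  through step 4 (drop(b4,rmB,right)): drop {ball_in(b4,rmB), free(right)}, keep {ball_in(b3,rmB)}, require {carry(b4,right), robot_in(rmB)}
    → {ball_in(b3,rmB), carry(b4,right), robot_in(rmB)}
  through step 3 (pick(b4,rmB,right)): drop {carry(b4,right)}, keep {ball_in(b3,rmB), robot_in(rmB)}, require {ball_in(b4,rmB), free(right), robot_in(rmB)}
    → {ball_in(b3,rmB), ball_in(b4,rmB), free(right), robot_in(rmB)}
  through step 2 (drop(b3,rmB,right)): drop {ball_in(b3,rmB), free(right)}, keep {ball_in(b4,rmB), robot_in(rmB)}, require {carry(b3,right), robot_in(rmB)}
    → {ball_in(b4,rmB), carry(b3,right), robot_in(rmB)}
  through step 1 (pick(b3,rmB,right)): drop {carry(b3,right)}, keep {ball_in(b4,rmB), robot_in(rmB)}, require {ball_in(b3,rmB), free(right), robot_in(rmB)}
    → {ball_in(b3,rmB), ball_in(b4,rmB), free(right), robot_in(rmB)}

== RESULT ==
["ball_in(b3,rmB)", "ball_in(b4,rmB)", "free(right)", "robot_in(rmB)"]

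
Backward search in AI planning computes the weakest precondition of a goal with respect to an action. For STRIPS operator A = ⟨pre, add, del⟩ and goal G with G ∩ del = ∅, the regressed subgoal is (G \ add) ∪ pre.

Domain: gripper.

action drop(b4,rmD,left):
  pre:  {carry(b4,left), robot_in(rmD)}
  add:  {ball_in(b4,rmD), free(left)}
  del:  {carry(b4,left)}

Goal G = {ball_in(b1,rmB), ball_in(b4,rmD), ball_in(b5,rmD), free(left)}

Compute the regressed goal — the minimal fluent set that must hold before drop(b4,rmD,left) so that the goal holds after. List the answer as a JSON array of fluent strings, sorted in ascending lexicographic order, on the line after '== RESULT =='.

Compute (G \ add) ∪ pre:
  G ∩ del = {}  (empty — regression defined)
  G \ add = {ball_in(b1,rmB), ball_in(b4,rmD), ball_in(b5,rmD), free(left)} \ {ball_in(b4,rmD), free(left)} = {ball_in(b1,rmB), ball_in(b5,rmD)}
  ∪ pre   = {ball_in(b1,rmB), ball_in(b5,rmD)} ∪ {carry(b4,left), robot_in(rmD)}
          = {ball_in(b1,rmB), ball_in(b5,rmD), carry(b4,left), robot_in(rmD)}

== RESULT ==
["ball_in(b1,rmB)", "ball_in(b5,rmD)", "carry(b4,left)", "robot_in(rmD)"]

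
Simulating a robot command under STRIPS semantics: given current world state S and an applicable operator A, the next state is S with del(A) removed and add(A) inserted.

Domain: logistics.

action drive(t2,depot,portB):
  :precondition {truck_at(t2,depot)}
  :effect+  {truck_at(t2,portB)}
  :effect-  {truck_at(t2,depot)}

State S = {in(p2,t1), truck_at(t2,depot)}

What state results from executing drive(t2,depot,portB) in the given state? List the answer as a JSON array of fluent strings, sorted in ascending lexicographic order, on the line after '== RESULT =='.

Progress:
  pre ⊆ S: {truck_at(t2,depot)} ⊆ S  — applicable
  S \ del = {in(p2,t1)}
  ∪ add   = {in(p2,t1), truck_at(t2,portB)}

== RESULT ==
["in(p2,t1)", "truck_at(t2,portB)"]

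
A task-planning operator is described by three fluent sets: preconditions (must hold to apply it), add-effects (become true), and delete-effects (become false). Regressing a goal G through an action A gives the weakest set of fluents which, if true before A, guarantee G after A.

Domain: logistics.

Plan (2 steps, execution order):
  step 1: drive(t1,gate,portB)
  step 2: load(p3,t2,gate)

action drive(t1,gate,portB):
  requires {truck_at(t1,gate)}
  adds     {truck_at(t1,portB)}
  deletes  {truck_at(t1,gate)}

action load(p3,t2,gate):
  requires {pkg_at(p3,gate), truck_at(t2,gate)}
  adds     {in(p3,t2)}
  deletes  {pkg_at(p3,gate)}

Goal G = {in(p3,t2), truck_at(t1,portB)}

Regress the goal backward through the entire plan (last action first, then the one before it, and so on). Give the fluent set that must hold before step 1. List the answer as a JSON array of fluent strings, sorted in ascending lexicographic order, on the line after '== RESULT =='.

Work backward from the goal:
  through step 2 (load(p3,t2,gate)): drop {in(p3,t2)}, keep {truck_at(t1,portB)}, require {pkg_at(p3,gate), truck_at(t2,gate)}
    → {pkg_at(p3,gate), truck_at(t1,portB), truck_at(t2,gate)}
  through step 1 (drive(t1,gate,portB)): drop {truck_at(t1,portB)}, keep {pkg_at(p3,gate), truck_at(t2,gate)}, require {truck_at(t1,gate)}
    → {pkg_at(p3,gate), truck_at(t1,gate), truck_at(t2,gate)}

== RESULT ==
["pkg_at(p3,gate)", "truck_at(t1,gate)", "truck_at(t2,gate)"]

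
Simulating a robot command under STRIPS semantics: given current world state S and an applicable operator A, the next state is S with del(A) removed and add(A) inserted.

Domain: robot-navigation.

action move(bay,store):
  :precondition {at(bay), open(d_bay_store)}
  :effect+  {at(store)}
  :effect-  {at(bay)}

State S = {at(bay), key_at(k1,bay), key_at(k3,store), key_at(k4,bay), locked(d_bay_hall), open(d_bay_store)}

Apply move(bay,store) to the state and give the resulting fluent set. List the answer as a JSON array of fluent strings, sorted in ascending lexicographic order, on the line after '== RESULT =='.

Progress:
  pre ⊆ S: {at(bay), open(d_bay_store)} ⊆ S  — applicable
  S \ del = {key_at(k1,bay), key_at(k3,store), key_at(k4,bay), locked(d_bay_hall), open(d_bay_store)}
  ∪ add   = {at(store), key_at(k1,bay), key_at(k3,store), key_at(k4,bay), locked(d_bay_hall), open(d_bay_store)}

== RESULT ==
["at(store)", "key_at(k1,bay)", "key_at(k3,store)", "key_at(k4,bay)", "locked(d_bay_hall)", "open(d_bay_store)"]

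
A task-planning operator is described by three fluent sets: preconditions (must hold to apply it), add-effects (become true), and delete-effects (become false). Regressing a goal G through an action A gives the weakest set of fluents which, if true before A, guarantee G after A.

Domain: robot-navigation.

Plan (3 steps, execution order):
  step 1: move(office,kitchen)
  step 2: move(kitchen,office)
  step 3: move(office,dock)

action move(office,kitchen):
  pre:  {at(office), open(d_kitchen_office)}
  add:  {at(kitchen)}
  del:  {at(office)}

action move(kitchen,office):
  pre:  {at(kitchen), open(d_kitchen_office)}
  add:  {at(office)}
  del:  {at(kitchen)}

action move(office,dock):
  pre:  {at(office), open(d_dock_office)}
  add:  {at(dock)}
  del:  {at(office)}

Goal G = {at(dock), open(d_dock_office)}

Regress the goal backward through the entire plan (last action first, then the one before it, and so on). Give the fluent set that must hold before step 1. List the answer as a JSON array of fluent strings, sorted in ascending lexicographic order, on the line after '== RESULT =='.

Regress step by step:
  through step 3 (move(office,dock)): drop {at(dock)}, keep {open(d_dock_office)}, require {at(office), open(d_dock_office)}
    → {at(office), open(d_dock_office)}
  through step 2 (move(kitchen,office)): drop {at(office)}, keep {open(d_dock_office)}, require {at(kitchen), open(d_kitchen_office)}
    → {at(kitchen), open(d_dock_office), open(d_kitchen_office)}
  through step 1 (move(office,kitchen)): drop {at(kitchen)}, keep {open(d_dock_office), open(d_kitchen_office)}, require {at(office), open(d_kitchen_office)}
    → {at(office), open(d_dock_office), open(d_kitchen_office)}

== RESULT ==
["at(office)", "open(d_dock_office)", "open(d_kitchen_office)"]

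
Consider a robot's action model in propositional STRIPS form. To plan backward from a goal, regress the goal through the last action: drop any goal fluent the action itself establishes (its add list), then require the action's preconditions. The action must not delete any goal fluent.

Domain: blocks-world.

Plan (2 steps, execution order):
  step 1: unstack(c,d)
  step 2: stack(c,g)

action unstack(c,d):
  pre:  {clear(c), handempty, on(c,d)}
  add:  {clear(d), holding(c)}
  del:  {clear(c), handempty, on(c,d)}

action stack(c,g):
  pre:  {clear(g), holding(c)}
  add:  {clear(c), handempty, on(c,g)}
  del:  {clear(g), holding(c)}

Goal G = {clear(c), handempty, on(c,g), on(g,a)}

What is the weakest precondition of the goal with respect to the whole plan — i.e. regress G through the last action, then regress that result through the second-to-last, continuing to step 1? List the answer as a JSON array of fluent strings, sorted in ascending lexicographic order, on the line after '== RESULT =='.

Regress step by step:
  through step 2 (stack(c,g)): drop {clear(c), handempty, on(c,g)}, keep {on(g,a)}, require {clear(g), holding(c)}
    → {clear(g), holding(c), on(g,a)}
  through step 1 (unstack(c,d)): drop {holding(c)}, keep {clear(g), on(g,a)}, require {clear(c), handempty, on(c,d)}
    → {clear(c), clear(g), handempty, on(c,d), on(g,a)}

== RESULT ==
["clear(c)", "clear(g)", "handempty", "on(c,d)", "on(g,a)"]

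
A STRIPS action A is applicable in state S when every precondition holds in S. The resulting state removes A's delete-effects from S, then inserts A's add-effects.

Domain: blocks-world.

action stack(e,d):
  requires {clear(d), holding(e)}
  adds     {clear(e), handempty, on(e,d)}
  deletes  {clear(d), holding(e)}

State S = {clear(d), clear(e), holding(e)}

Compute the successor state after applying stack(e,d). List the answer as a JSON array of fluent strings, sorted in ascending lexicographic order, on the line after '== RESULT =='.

Compute (S \ del) ∪ add:
  pre ⊆ S: {clear(d), holding(e)} ⊆ S  — applicable
  S \ del = {clear(e)}
  ∪ add   = {clear(e), handempty, on(e,d)}

== RESULT ==
["clear(e)", "handempty", "on(e,d)"]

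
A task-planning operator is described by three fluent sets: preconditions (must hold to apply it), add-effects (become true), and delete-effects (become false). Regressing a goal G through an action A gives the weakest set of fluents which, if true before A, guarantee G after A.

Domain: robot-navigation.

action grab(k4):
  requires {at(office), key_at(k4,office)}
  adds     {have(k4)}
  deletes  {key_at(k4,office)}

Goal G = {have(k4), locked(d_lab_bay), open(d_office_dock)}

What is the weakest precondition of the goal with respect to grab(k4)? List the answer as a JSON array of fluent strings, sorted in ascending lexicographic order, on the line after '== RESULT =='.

Regress:
  G ∩ del = {}  (empty — regression defined)
  G \ add = {have(k4), locked(d_lab_bay), open(d_office_dock)} \ {have(k4)} = {locked(d_lab_bay), open(d_office_dock)}
  ∪ pre   = {locked(d_lab_bay), open(d_office_dock)} ∪ {at(office), key_at(k4,office)}
          = {at(office), key_at(k4,office), locked(d_lab_bay), open(d_office_dock)}

== RESULT ==
["at(office)", "key_at(k4,office)", "locked(d_lab_bay)", "open(d_office_dock)"]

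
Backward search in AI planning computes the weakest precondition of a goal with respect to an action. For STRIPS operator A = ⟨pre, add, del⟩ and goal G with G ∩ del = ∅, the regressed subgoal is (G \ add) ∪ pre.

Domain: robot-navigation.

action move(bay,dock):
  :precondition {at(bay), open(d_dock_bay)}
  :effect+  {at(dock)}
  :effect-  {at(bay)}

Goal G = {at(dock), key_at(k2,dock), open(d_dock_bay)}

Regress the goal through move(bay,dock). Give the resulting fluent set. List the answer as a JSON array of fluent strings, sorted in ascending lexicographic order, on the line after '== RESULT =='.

Compute (G \ add) ∪ pre:
  G ∩ del = {}  (empty — regression defined)
  G \ add = {at(dock), key_at(k2,dock), open(d_dock_bay)} \ {at(dock)} = {key_at(k2,dock), open(d_dock_bay)}
  ∪ pre   = {key_at(k2,dock), open(d_dock_bay)} ∪ {at(bay), open(d_dock_bay)}
          = {at(bay), key_at(k2,dock), open(d_dock_bay)}

== RESULT ==
["at(bay)", "key_at(k2,dock)", "open(d_dock_bay)"]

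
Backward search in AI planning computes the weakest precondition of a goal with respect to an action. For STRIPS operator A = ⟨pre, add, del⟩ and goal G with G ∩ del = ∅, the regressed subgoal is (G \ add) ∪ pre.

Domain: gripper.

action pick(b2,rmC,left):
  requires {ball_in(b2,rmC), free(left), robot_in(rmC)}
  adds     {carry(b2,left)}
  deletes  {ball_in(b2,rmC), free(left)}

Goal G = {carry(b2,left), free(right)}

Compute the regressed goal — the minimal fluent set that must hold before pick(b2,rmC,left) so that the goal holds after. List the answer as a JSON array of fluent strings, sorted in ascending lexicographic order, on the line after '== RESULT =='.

Compute (G \ add) ∪ pre:
  G ∩ del = {}  (empty — regression defined)
  G \ add = {carry(b2,left), free(right)} \ {carry(b2,left)} = {free(right)}
  ∪ pre   = {free(right)} ∪ {ball_in(b2,rmC), free(left), robot_in(rmC)}
          = {ball_in(b2,rmC), free(left), free(right), robot_in(rmC)}

== RESULT ==
["ball_in(b2,rmC)", "free(left)", "free(right)", "robot_in(rmC)"]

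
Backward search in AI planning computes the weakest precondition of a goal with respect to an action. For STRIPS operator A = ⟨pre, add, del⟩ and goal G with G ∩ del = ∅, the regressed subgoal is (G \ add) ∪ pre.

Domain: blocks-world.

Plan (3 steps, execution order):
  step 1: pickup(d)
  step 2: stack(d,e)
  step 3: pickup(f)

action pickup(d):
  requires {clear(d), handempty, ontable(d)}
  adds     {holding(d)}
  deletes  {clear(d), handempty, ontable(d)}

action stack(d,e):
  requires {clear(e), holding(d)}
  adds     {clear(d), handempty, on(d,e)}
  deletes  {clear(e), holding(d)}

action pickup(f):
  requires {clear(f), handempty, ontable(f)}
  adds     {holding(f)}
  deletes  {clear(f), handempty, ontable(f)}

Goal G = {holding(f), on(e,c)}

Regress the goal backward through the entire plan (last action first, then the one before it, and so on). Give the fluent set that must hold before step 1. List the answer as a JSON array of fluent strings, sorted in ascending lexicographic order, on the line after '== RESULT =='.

Work backward from the goal:
  through step 3 (pickup(f)): drop {holding(f)}, keep {on(e,c)}, require {clear(f), handempty, ontable(f)}
    → {clear(f), handempty, on(e,c), ontable(f)}
  through step 2 (stack(d,e)): drop {handempty}, keep {clear(f), on(e,c), ontable(f)}, require {clear(e), holding(d)}
    → {clear(e), clear(f), holding(d), on(e,c), ontable(f)}
  through step 1 (pickup(d)): drop {holding(d)}, keep {clear(e), clear(f), on(e,c), ontable(f)}, require {clear(d), handempty, ontable(d)}
    → {clear(d), clear(e), clear(f), handempty, on(e,c), ontable(d), ontable(f)}

== RESULT ==
["clear(d)", "clear(e)", "clear(f)", "handempty", "on(e,c)", "ontable(d)", "ontable(f)"]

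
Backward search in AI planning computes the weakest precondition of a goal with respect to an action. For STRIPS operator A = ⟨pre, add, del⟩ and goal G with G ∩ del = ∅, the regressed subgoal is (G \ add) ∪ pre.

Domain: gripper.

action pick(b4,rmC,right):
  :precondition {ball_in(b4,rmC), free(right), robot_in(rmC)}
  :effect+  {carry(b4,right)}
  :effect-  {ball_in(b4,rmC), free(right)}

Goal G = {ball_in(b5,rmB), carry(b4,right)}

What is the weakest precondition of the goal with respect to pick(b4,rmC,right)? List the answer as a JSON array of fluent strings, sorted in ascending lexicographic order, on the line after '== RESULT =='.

Compute (G \ add) ∪ pre:
  G ∩ del = {}  (empty — regression defined)
  G \ add = {ball_in(b5,rmB), carry(b4,right)} \ {carry(b4,right)} = {ball_in(b5,rmB)}
  ∪ pre   = {ball_in(b5,rmB)} ∪ {ball_in(b4,rmC), free(right), robot_in(rmC)}
          = {ball_in(b4,rmC), ball_in(b5,rmB), free(right), robot_in(rmC)}

== RESULT ==
["ball_in(b4,rmC)", "ball_in(b5,rmB)", "free(right)", "robot_in(rmC)"]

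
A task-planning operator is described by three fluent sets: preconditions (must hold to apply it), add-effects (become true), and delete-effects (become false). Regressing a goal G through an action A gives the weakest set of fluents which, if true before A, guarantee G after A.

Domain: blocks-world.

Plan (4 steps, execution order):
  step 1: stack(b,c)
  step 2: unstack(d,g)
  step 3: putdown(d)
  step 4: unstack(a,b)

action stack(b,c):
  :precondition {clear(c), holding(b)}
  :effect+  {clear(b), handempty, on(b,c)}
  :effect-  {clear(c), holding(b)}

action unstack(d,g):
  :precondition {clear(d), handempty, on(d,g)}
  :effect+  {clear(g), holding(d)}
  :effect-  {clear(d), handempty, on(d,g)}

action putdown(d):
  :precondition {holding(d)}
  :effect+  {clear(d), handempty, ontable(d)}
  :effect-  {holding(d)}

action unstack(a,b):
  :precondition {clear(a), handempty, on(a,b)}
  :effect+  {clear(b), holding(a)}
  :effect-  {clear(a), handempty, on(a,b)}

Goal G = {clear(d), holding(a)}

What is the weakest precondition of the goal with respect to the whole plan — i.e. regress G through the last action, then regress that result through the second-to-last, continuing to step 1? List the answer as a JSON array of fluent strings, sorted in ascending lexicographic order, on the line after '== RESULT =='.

Regress step by step:
  through step 4 (unstack(a,b)): drop {holding(a)}, keep {clear(d)}, require {clear(a), handempty, on(a,b)}
    → {clear(a), clear(d), handempty, on(a,b)}
  through step 3 (putdown(d)): drop {clear(d), handempty}, keep {clear(a), on(a,b)}, require {holding(d)}
    → {clear(a), holding(d), on(a,b)}
  through step 2 (unstack(d,g)): drop {holding(d)}, keep {clear(a), on(a,b)}, require {clear(d), handempty, on(d,g)}
    → {clear(a), clear(d), handempty, on(a,b), on(d,g)}
  through step 1 (stack(b,c)): drop {handempty}, keep {clear(a), clear(d), on(a,b), on(d,g)}, require {clear(c), holding(b)}
    → {clear(a), clear(c), clear(d), holding(b), on(a,b), on(d,g)}

== RESULT ==
["clear(a)", "clear(c)", "clear(d)", "holding(b)", "on(a,b)", "on(d,g)"]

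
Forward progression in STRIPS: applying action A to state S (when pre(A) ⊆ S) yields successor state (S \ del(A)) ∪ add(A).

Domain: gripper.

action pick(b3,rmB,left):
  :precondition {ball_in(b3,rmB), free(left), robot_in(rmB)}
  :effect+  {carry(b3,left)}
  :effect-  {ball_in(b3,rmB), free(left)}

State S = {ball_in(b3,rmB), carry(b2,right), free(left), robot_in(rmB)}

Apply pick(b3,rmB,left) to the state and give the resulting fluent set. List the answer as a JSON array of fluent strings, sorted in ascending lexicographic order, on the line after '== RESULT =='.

Compute (S \ del) ∪ add:
  pre ⊆ S: {ball_in(b3,rmB), free(left), robot_in(rmB)} ⊆ S  — applicable
  S \ del = {carry(b2,right), robot_in(rmB)}
  ∪ add   = {carry(b2,right), carry(b3,left), robot_in(rmB)}

== RESULT ==
["carry(b2,right)", "carry(b3,left)", "robot_in(rmB)"]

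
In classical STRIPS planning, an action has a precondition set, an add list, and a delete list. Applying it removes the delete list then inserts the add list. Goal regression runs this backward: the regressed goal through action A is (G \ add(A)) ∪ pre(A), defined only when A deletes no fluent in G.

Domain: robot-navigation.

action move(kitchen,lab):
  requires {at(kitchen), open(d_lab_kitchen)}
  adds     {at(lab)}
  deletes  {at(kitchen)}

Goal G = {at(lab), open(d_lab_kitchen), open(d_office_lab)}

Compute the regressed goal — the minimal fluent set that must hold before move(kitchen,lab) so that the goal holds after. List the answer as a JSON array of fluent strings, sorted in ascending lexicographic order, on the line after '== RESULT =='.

Compute (G \ add) ∪ pre:
  G ∩ del = {}  (empty — regression defined)
  G \ add = {at(lab), open(d_lab_kitchen), open(d_office_lab)} \ {at(lab)} = {open(d_lab_kitchen), open(d_office_lab)}
  ∪ pre   = {open(d_lab_kitchen), open(d_office_lab)} ∪ {at(kitchen), open(d_lab_kitchen)}
          = {at(kitchen), open(d_lab_kitchen), open(d_office_lab)}

== RESULT ==
["at(kitchen)", "open(d_lab_kitchen)", "open(d_office_lab)"]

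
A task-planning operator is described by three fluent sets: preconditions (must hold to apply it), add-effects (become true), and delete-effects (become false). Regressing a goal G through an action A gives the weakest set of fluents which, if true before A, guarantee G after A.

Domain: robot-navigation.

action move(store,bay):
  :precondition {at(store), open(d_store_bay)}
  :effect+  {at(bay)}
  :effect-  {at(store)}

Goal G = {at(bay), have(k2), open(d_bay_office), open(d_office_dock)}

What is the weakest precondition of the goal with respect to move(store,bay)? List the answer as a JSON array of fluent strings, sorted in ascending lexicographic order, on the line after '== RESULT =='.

Compute (G \ add) ∪ pre:
  G ∩ del = {}  (empty — regression defined)
  G \ add = {at(bay), have(k2), open(d_bay_office), open(d_office_dock)} \ {at(bay)} = {have(k2), open(d_bay_office), open(d_office_dock)}
  ∪ pre   = {have(k2), open(d_bay_office), open(d_office_dock)} ∪ {at(store), open(d_store_bay)}
          = {at(store), have(k2), open(d_bay_office), open(d_office_dock), open(d_store_bay)}

== RESULT ==
["at(store)", "have(k2)", "open(d_bay_office)", "open(d_office_dock)", "open(d_store_bay)"]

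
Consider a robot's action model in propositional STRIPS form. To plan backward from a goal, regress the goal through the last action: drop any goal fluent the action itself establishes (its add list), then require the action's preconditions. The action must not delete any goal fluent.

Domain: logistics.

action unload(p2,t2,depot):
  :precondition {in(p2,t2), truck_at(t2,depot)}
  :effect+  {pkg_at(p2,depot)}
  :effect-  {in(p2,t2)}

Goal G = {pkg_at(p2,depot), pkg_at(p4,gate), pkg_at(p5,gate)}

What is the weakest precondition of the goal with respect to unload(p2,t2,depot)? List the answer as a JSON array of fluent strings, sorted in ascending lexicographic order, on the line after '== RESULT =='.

Compute (G \ add) ∪ pre:
  G ∩ del = {}  (empty — regression defined)
  G \ add = {pkg_at(p2,depot), pkg_at(p4,gate), pkg_at(p5,gate)} \ {pkg_at(p2,depot)} = {pkg_at(p4,gate), pkg_at(p5,gate)}
  ∪ pre   = {pkg_at(p4,gate), pkg_at(p5,gate)} ∪ {in(p2,t2), truck_at(t2,depot)}
          = {in(p2,t2), pkg_at(p4,gate), pkg_at(p5,gate), truck_at(t2,depot)}

== RESULT ==
["in(p2,t2)", "pkg_at(p4,gate)", "pkg_at(p5,gate)", "truck_at(t2,depot)"]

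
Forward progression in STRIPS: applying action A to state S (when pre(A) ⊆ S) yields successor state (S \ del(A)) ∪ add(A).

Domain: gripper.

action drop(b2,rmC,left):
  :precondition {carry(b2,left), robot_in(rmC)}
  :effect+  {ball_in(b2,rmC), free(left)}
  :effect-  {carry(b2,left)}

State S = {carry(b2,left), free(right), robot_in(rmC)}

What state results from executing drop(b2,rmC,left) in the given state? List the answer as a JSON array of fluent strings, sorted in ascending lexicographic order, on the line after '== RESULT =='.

Progress:
  pre ⊆ S: {carry(b2,left), robot_in(rmC)} ⊆ S  — applicable
  S \ del = {free(right), robot_in(rmC)}
  ∪ add   = {ball_in(b2,rmC), free(left), free(right), robot_in(rmC)}

== RESULT ==
["ball_in(b2,rmC)", "free(left)", "free(right)", "robot_in(rmC)"]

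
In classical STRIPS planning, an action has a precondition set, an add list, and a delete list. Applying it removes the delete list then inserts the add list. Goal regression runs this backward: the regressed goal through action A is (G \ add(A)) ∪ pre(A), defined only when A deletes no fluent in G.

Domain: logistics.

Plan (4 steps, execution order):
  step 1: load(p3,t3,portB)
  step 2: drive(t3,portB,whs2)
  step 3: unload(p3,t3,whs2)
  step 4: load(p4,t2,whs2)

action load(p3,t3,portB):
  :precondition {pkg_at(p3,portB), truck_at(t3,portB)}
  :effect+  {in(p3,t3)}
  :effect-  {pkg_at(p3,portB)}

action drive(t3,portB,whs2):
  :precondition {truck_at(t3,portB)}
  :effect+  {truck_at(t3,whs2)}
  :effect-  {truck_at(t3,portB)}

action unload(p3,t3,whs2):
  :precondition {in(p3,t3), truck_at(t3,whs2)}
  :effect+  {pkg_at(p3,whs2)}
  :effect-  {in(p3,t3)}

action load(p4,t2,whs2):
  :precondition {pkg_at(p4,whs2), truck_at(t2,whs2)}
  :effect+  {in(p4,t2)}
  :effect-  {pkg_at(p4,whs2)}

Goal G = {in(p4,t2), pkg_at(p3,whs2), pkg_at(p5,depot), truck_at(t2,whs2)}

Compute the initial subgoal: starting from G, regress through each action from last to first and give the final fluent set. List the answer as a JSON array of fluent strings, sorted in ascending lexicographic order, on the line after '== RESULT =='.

Work backward from the goal:
  through step 4 (load(p4,t2,whs2)): drop {in(p4,t2)}, keep {pkg_at(p3,whs2), pkg_at(p5,depot), truck_at(t2,whs2)}, require {pkg_at(p4,whs2), truck_at(t2,whs2)}
    → {pkg_at(p3,whs2), pkg_at(p4,whs2), pkg_at(p5,depot), truck_at(t2,whs2)}
  through step 3 (unload(p3,t3,whs2)): drop {pkg_at(p3,whs2)}, keep {pkg_at(p4,whs2), pkg_at(p5,depot), truck_at(t2,whs2)}, require {in(p3,t3), truck_at(t3,whs2)}
    → {in(p3,t3), pkg_at(p4,whs2), pkg_at(p5,depot), truck_at(t2,whs2), truck_at(t3,whs2)}
  through step 2 (drive(t3,portB,whs2)): drop {truck_at(t3,whs2)}, keep {in(p3,t3), pkg_at(p4,whs2), pkg_at(p5,depot), truck_at(t2,whs2)}, require {truck_at(t3,portB)}
    → {in(p3,t3), pkg_at(p4,whs2), pkg_at(p5,depot), truck_at(t2,whs2), truck_at(t3,portB)}
  through step 1 (load(p3,t3,portB)): drop {in(p3,t3)}, keep {pkg_at(p4,whs2), pkg_at(p5,depot), truck_at(t2,whs2), truck_at(t3,portB)}, require {pkg_at(p3,portB), truck_at(t3,portB)}
    → {pkg_at(p3,portB), pkg_at(p4,whs2), pkg_at(p5,depot), truck_at(t2,whs2), truck_at(t3,portB)}

== RESULT ==
["pkg_at(p3,portB)", "pkg_at(p4,whs2)", "pkg_at(p5,depot)", "truck_at(t2,whs2)", "truck_at(t3,portB)"]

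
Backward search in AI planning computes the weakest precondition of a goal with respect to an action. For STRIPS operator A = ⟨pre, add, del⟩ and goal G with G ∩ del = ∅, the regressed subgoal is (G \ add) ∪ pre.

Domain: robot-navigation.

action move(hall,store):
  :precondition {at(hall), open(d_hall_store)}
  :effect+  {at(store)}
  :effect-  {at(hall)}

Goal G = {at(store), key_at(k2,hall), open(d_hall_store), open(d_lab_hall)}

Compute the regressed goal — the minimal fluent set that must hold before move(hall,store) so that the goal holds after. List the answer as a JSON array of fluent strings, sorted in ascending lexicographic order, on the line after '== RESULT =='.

Regress:
  G ∩ del = {}  (empty — regression defined)
  G \ add = {at(store), key_at(k2,hall), open(d_hall_store), open(d_lab_hall)} \ {at(store)} = {key_at(k2,hall), open(d_hall_store), open(d_lab_hall)}
  ∪ pre   = {key_at(k2,hall), open(d_hall_store), open(d_lab_hall)} ∪ {at(hall), open(d_hall_store)}
          = {at(hall), key_at(k2,hall), open(d_hall_store), open(d_lab_hall)}

== RESULT ==
["at(hall)", "key_at(k2,hall)", "open(d_hall_store)", "open(d_lab_hall)"]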